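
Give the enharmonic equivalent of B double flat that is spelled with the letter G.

Bbb is pitch class 9. The letter G alone is pitch class 7.
To reach pitch class 9 from G requires an offset of +2 semitones, i.e. double sharp: G##.

G##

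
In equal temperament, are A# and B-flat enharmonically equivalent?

Yes

A# is pitch class 10; Bb is pitch class 10.
All spellings map to pitch class 10, so they are enharmonically equivalent.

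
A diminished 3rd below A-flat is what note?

A third below A lands on the letter F.
A diminished third spans 2 semitones, so Ab moves to pitch class 6. On the letter F that is F#.

F#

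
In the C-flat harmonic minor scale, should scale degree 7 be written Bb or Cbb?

Each scale degree takes a distinct letter name. Degree 7 of a scale on C must use the letter B.
Bb and Cbb are enharmonically the same pitch, but only Bb uses the letter B, so it is the correct spelling here.

Bb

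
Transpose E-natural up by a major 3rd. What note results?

G#

E up a major third is G#, so the target letter is G.
From E, a major third is 4 semitones up: G#.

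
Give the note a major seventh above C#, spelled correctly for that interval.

C up a major seventh is B, so the target letter is B.
From C#, a major seventh is 11 semitones up: B#.

B#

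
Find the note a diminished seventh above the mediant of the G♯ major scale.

A

The mediant of G# major is B#.
A diminished seventh (9 semitones) above B# lands on the letter A, giving A.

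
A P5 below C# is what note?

F#

A fifth below C lands on the letter F.
A perfect fifth spans 7 semitones, so C# moves to pitch class 6. On the letter F that is F#.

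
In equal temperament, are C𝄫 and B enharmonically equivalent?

No

Two spellings are enharmonically equivalent only if they share a pitch class.
Here Cbb → 10, B → 11; 10 ≠ 11, so they are not.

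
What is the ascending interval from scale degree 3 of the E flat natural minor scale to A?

augmented second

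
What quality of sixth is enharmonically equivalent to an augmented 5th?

minor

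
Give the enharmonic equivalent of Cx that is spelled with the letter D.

D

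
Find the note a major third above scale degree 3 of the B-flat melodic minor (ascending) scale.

Scale degree 3 of Bb melodic minor (ascending) is Db.
A major third (4 semitones) above Db lands on the letter F, giving F.

F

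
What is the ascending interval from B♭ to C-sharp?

The letter names run B→C, a span of 1 letter step, so the interval is some kind of second.
Bb to C# is 3 semitones. A major second is 2, so 3 makes it augmented.

augmented second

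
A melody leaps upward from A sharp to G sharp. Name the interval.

minor seventh

The letter names run A→G, a span of 6 letter steps, so the interval is some kind of seventh.
A# to G# is 10 semitones. A major seventh is 11, so 10 makes it minor.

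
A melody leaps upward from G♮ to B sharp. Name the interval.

augmented third

Counting letters G–A–B gives a third.
G→B# = 5 semitones, 1 wider than the major third (4), so augmented.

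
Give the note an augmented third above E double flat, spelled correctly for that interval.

A third above E lands on the letter G.
An augmented third spans 5 semitones, so Ebb moves to pitch class 7. On the letter G that is G.

G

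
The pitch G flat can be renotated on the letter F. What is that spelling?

Plain F sits 1 semitone below Gb, so on the letter F the same pitch needs a sharp: F#.

F#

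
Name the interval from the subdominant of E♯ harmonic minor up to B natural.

The subdominant of E# harmonic minor is A#.
A# up to B: letters A→B make it a second; 1 semitone makes it minor.

minor second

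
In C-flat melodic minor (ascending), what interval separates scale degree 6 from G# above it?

augmented seventh

Scale degree 6 of Cb melodic minor (ascending) is Ab.
Ab up to G#: letters A→G make it a seventh; 12 semitones makes it augmented.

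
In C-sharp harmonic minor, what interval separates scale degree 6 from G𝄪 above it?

augmented seventh

Scale degree 6 of C# harmonic minor is A.
A up to G##: letters A→G make it a seventh; 12 semitones makes it augmented.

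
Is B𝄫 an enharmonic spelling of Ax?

Two spellings are enharmonically equivalent only if they share a pitch class.
Here Bbb → 9, A## → 11; 9 ≠ 11, so they are not.

No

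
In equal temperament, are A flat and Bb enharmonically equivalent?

No

Ab is pitch class 8; Bb is pitch class 10.
The pitch classes differ (8 vs. 10), so they are not enharmonic equivalents.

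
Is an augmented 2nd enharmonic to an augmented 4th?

An augmented second spans 3 semitones; an augmented fourth spans 6.
The spans differ, so they are not enharmonic equivalents.

No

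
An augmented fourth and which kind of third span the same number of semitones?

An augmented fourth spans 6 semitones.
A third spanning 6 semitones is doubly augmented (the major third is 4).

doubly augmented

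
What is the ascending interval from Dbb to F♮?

Counting letters D–E–F gives a third.
Dbb→F = 5 semitones, 1 wider than the major third (4), so augmented.

augmented third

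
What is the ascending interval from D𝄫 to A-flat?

Counting letters D–E–F–G–A gives a fifth.
Dbb→Ab = 8 semitones, 1 wider than the perfect fifth (7), so augmented.

augmented fifth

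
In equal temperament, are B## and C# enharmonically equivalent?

Yes

B## = pitch class 1 and C# = pitch class 1 — the same pitch class, so they are enharmonic equivalents.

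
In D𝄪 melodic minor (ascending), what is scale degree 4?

Degree 4 takes the letter 3 steps above D, which is G.
In melodic minor (ascending), degree 4 sits 5 semitones above the tonic. D## + 5 semitones is pitch class 9, spelled on G as G##.

G##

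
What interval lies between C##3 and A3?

Counting letters C–D–E–F–G–A gives a sixth.
C##→A = 7 semitones, 2 narrower than the major sixth (9), so diminished.

diminished sixth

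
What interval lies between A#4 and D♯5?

perfect fourth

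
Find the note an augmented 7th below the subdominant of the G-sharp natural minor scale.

Db

The subdominant of G# natural minor is C#.
An augmented seventh (12 semitones) below C# lands on the letter D, giving Db.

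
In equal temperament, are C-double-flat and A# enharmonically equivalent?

Cbb is pitch class 10; A# is pitch class 10.
All spellings map to pitch class 10, so they are enharmonically equivalent.

Yes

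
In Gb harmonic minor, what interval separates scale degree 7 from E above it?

Scale degree 7 of Gb harmonic minor is F.
F up to E: letters F→E make it a seventh; 11 semitones makes it major.

major seventh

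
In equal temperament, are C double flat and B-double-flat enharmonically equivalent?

Cbb is pitch class 10; Bbb is pitch class 9.
The pitch classes differ (10 vs. 9), so they are not enharmonic equivalents.

No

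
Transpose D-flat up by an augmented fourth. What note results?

A fourth above D lands on the letter G.
An augmented fourth spans 6 semitones, so Db moves to pitch class 7. On the letter G that is G.

G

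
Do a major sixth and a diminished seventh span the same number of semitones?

Yes

A major sixth spans 9 semitones; a diminished seventh spans 9.
They are enharmonically equivalent.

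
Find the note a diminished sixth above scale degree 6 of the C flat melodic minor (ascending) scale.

Scale degree 6 of Cb melodic minor (ascending) is Ab.
A diminished sixth (7 semitones) above Ab lands on the letter F, giving Fbb.

Fbb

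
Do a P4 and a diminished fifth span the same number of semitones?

A perfect fourth spans 5 semitones; a diminished fifth spans 6.
The spans differ, so they are not enharmonic equivalents.

No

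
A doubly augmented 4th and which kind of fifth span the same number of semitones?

A doubly augmented fourth spans 7 semitones.
A fifth spanning 7 semitones is perfect (the perfect fifth is 7).

perfect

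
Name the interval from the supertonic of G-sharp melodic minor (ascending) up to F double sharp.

major sixth

The supertonic of G# melodic minor (ascending) is A#.
A# up to F##: letters A→F make it a sixth; 9 semitones makes it major.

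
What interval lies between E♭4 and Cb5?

minor sixth

Counting letters E–F–G–A–B–C gives a sixth.
Eb→Cb = 8 semitones, 1 narrower than the major sixth (9), so minor.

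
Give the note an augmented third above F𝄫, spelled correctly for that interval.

F up a major third is A, so the target letter is A.
From Fbb, an augmented third is 5 semitones up: Ab.

Ab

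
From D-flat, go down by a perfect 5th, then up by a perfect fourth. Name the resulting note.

A perfect fifth down from Db is Gb (letter G, 7 semitones down).
A perfect fourth up from Gb is Cb (letter C, 5 semitones up).

Cb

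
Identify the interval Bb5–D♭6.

The letter names run B→D, a span of 2 letter steps, so the interval is some kind of third.
Bb to Db is 3 semitones. A major third is 4, so 3 makes it minor.

minor third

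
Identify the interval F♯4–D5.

Counting letters F–G–A–B–C–D gives a sixth.
F#→D = 8 semitones, 1 narrower than the major sixth (9), so minor.

minor sixth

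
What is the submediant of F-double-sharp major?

D##

The F## major scale runs F## G## A## B# C## D## E##.
Degree 6 is D##.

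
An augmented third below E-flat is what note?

E down a major third is C, so the target letter is C.
From Eb, an augmented third is 5 semitones down: Cbb.

Cbb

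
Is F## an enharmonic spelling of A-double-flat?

Yes

F## is pitch class 7; Abb is pitch class 7.
All spellings map to pitch class 7, so they are enharmonically equivalent.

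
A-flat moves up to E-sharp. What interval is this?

Counting letters A–B–C–D–E gives a fifth.
Ab→E# = 9 semitones, 2 wider than the perfect fifth (7), so doubly augmented.

doubly augmented fifth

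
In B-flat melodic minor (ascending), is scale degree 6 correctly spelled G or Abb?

Each scale degree takes a distinct letter name. Degree 6 of a scale on B must use the letter G.
G and Abb are enharmonically the same pitch, but only G uses the letter G, so it is the correct spelling here.

G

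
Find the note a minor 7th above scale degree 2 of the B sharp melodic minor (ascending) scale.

Scale degree 2 of B# melodic minor (ascending) is C##.
A minor seventh (10 semitones) above C## lands on the letter B, giving B#.

B#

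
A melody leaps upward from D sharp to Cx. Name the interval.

major seventh

Counting letters D–E–F–G–A–B–C gives a seventh.
D#→C## = 11 semitones, exactly the major seventh.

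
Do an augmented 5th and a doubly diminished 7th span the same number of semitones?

Yes

An augmented fifth spans 8 semitones; a doubly diminished seventh spans 8.
They are enharmonically equivalent.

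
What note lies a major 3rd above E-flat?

A third above E lands on the letter G.
A major third spans 4 semitones, so Eb moves to pitch class 7. On the letter G that is G.

G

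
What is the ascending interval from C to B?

Counting letters C–D–E–F–G–A–B gives a seventh.
C→B = 11 semitones, exactly the major seventh.

major seventh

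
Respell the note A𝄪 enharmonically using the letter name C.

Cb

A## is pitch class 11. The letter C alone is pitch class 0.
To reach pitch class 11 from C requires an offset of -1 semitone, i.e. flat: Cb.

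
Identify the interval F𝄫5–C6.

doubly augmented fifth

Counting letters F–G–A–B–C gives a fifth.
Fbb→C = 9 semitones, 2 wider than the perfect fifth (7), so doubly augmented.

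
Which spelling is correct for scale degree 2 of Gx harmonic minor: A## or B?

A##

Each scale degree takes a distinct letter name. Degree 2 of a scale on G must use the letter A.
A## and B are enharmonically the same pitch, but only A## uses the letter A, so it is the correct spelling here.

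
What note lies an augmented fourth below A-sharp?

A down a perfect fourth is E, so the target letter is E.
From A#, an augmented fourth is 6 semitones down: E.

E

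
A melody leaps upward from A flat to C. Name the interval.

major third

The letter names run A→C, a span of 2 letter steps, so the interval is some kind of third.
Ab to C is 4 semitones. A major third is 4, so 4 makes it major.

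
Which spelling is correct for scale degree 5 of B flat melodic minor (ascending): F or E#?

Each scale degree takes a distinct letter name. Degree 5 of a scale on B must use the letter F.
F and E# are enharmonically the same pitch, but only F uses the letter F, so it is the correct spelling here.

F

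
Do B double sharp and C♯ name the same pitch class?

B## is pitch class 1; C# is pitch class 1.
All spellings map to pitch class 1, so they are enharmonically equivalent.

Yes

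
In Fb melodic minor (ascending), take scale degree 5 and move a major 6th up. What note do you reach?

Ab

Scale degree 5 of Fb melodic minor (ascending) is Cb.
A major sixth (9 semitones) above Cb lands on the letter A, giving Ab.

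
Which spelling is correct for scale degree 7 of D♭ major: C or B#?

C

Each scale degree takes a distinct letter name. Degree 7 of a scale on D must use the letter C.
C and B# are enharmonically the same pitch, but only C uses the letter C, so it is the correct spelling here.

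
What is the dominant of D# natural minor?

Degree 5 takes the letter 4 steps above D, which is A.
In natural minor, degree 5 sits 7 semitones above the tonic. D# + 7 semitones is pitch class 10, spelled on A as A#.

A#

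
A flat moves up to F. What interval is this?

major sixth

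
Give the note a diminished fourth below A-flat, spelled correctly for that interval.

E

A down a perfect fourth is E, so the target letter is E.
From Ab, a diminished fourth is 4 semitones down: E.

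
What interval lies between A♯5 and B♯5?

major second

The letter names run A→B, a span of 1 letter step, so the interval is some kind of second.
A# to B# is 2 semitones. A major second is 2, so 2 makes it major.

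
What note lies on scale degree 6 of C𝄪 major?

A##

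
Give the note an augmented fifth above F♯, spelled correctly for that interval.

C##

F up a perfect fifth is C, so the target letter is C.
From F#, an augmented fifth is 8 semitones up: C##.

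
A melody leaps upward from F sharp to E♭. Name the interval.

Counting letters F–G–A–B–C–D–E gives a seventh.
F#→Eb = 9 semitones, 2 narrower than the major seventh (11), so diminished.

diminished seventh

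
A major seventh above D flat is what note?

C

A seventh above D lands on the letter C.
A major seventh spans 11 semitones, so Db moves to pitch class 0. On the letter C that is C.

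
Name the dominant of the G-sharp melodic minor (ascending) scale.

The G# melodic minor (ascending) scale runs G# A# B C# D# E# F##.
Degree 5 is D#.

D#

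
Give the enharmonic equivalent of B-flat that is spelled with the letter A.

A#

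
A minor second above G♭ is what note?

Abb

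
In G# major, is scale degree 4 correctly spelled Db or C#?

C#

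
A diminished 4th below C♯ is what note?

G##

A fourth below C lands on the letter G.
A diminished fourth spans 4 semitones, so C# moves to pitch class 9. On the letter G that is G##.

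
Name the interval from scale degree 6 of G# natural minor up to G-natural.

Scale degree 6 of G# natural minor is E.
E up to G: letters E→G make it a third; 3 semitones makes it minor.

minor third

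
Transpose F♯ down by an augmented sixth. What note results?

F down a major sixth is Ab, so the target letter is A.
From F#, an augmented sixth is 10 semitones down: Ab.

Ab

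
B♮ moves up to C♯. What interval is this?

Counting letters B–C gives a second.
B→C# = 2 semitones, exactly the major second.

major second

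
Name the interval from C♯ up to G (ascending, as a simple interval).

diminished fifth

The letter names run C→G, a span of 4 letter steps, so the interval is some kind of fifth.
C# to G is 6 semitones. A perfect fifth is 7, so 6 makes it diminished.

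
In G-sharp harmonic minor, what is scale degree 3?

B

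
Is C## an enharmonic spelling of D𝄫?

No

C## is pitch class 2; Dbb is pitch class 0.
The pitch classes differ (2 vs. 0), so they are not enharmonic equivalents.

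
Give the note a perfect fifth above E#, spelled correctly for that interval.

B#

A fifth above E lands on the letter B.
A perfect fifth spans 7 semitones, so E# moves to pitch class 0. On the letter B that is B#.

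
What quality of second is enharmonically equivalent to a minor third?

augmented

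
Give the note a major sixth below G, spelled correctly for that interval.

Bb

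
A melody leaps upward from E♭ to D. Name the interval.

major seventh

Counting letters E–F–G–A–B–C–D gives a seventh.
Eb→D = 11 semitones, exactly the major seventh.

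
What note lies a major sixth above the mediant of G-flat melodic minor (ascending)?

Gb

The mediant of Gb melodic minor (ascending) is Bbb.
A major sixth (9 semitones) above Bbb lands on the letter G, giving Gb.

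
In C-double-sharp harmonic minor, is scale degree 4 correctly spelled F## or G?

Each scale degree takes a distinct letter name. Degree 4 of a scale on C must use the letter F.
F## and G are enharmonically the same pitch, but only F## uses the letter F, so it is the correct spelling here.

F##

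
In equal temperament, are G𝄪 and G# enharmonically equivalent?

No

Two spellings are enharmonically equivalent only if they share a pitch class.
Here G## → 9, G# → 8; 8 ≠ 9, so they are not.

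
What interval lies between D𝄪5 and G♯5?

Counting letters D–E–F–G gives a fourth.
D##→G# = 4 semitones, 1 narrower than the perfect fourth (5), so diminished.

diminished fourth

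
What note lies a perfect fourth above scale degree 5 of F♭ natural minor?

Scale degree 5 of Fb natural minor is Cb.
A perfect fourth (5 semitones) above Cb lands on the letter F, giving Fb.

Fb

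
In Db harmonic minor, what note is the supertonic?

The Db harmonic minor scale runs Db Eb Fb Gb Ab Bbb C.
Degree 2 is Eb.

Eb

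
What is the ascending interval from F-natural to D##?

Counting letters F–G–A–B–C–D gives a sixth.
F→D## = 11 semitones, 2 wider than the major sixth (9), so doubly augmented.

doubly augmented sixth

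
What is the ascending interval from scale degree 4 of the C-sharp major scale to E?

minor seventh

Scale degree 4 of C# major is F#.
F# up to E: letters F→E make it a seventh; 10 semitones makes it minor.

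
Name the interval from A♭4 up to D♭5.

perfect fourth

Counting letters A–B–C–D gives a fourth.
Ab→Db = 5 semitones, exactly the perfect fourth.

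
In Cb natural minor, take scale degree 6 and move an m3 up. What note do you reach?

Cbb

Scale degree 6 of Cb natural minor is Abb.
A minor third (3 semitones) above Abb lands on the letter C, giving Cbb.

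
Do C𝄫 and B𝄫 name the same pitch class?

No

Two spellings are enharmonically equivalent only if they share a pitch class.
Here Cbb → 10, Bbb → 9; 9 ≠ 10, so they are not.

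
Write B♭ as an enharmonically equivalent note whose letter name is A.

Bb is pitch class 10. The letter A alone is pitch class 9.
To reach pitch class 10 from A requires an offset of +1 semitone, i.e. sharp: A#.

A#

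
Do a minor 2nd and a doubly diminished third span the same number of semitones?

Yes

A minor second spans 1 semitone; a doubly diminished third spans 1.
They are enharmonically equivalent.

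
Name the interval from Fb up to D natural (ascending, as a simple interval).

The letter names run F→D, a span of 5 letter steps, so the interval is some kind of sixth.
Fb to D is 10 semitones. A major sixth is 9, so 10 makes it augmented.

augmented sixth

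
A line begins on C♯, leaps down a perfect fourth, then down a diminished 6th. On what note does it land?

A perfect fourth down from C# is G# (letter G, 5 semitones down).
A diminished sixth down from G# is B## (letter B, 7 semitones down).

B##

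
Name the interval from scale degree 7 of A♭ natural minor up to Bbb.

minor third

Scale degree 7 of Ab natural minor is Gb.
Gb up to Bbb: letters G→B make it a third; 3 semitones makes it minor.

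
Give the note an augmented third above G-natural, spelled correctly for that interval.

B#

A third above G lands on the letter B.
An augmented third spans 5 semitones, so G moves to pitch class 0. On the letter B that is B#.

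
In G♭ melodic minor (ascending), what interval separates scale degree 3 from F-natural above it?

augmented fifth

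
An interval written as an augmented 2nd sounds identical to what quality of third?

An augmented second spans 3 semitones.
A third spanning 3 semitones is minor (the major third is 4).

minor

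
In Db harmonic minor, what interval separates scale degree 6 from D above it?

Scale degree 6 of Db harmonic minor is Bbb.
Bbb up to D: letters B→D make it a third; 5 semitones makes it augmented.

augmented third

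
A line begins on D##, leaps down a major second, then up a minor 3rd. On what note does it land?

A major second down from D## is C## (letter C, 2 semitones down).
A minor third up from C## is E# (letter E, 3 semitones up).

E#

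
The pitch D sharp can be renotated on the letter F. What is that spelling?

Fbb

Plain F sits 2 semitones above D#, so on the letter F the same pitch needs a double flat: Fbb.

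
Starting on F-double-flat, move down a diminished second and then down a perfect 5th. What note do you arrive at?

A diminished second down from Fbb is Eb (letter E, 0 semitones down).
A perfect fifth down from Eb is Ab (letter A, 7 semitones down).

Ab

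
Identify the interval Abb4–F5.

augmented sixth

The letter names run A→F, a span of 5 letter steps, so the interval is some kind of sixth.
Abb to F is 10 semitones. A major sixth is 9, so 10 makes it augmented.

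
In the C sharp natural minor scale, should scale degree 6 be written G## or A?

A

Each scale degree takes a distinct letter name. Degree 6 of a scale on C must use the letter A.
A and G## are enharmonically the same pitch, but only A uses the letter A, so it is the correct spelling here.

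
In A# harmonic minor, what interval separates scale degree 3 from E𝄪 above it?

augmented third

Scale degree 3 of A# harmonic minor is C#.
C# up to E##: letters C→E make it a third; 5 semitones makes it augmented.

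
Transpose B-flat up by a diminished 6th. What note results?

Gbb

B up a major sixth is G#, so the target letter is G.
From Bb, a diminished sixth is 7 semitones up: Gbb.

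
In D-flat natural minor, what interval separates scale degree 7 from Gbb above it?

Scale degree 7 of Db natural minor is Cb.
Cb up to Gbb: letters C→G make it a fifth; 6 semitones makes it diminished.

diminished fifth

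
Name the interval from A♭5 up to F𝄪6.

doubly augmented sixth

Counting letters A–B–C–D–E–F gives a sixth.
Ab→F## = 11 semitones, 2 wider than the major sixth (9), so doubly augmented.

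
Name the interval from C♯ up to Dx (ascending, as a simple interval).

Counting letters C–D gives a second.
C#→D## = 3 semitones, 1 wider than the major second (2), so augmented.

augmented second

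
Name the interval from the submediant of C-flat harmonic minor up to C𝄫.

minor third

The submediant of Cb harmonic minor is Abb.
Abb up to Cbb: letters A→C make it a third; 3 semitones makes it minor.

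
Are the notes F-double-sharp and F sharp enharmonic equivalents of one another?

No

F## is pitch class 7; F# is pitch class 6.
The pitch classes differ (7 vs. 6), so they are not enharmonic equivalents.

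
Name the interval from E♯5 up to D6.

diminished seventh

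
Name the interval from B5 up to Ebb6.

doubly diminished fourth

Counting letters B–C–D–E gives a fourth.
B→Ebb = 3 semitones, 2 narrower than the perfect fourth (5), so doubly diminished.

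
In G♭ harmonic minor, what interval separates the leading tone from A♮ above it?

major third

The leading tone of Gb harmonic minor is F.
F up to A: letters F→A make it a third; 4 semitones makes it major.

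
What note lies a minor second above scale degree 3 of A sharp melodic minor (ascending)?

Scale degree 3 of A# melodic minor (ascending) is C#.
A minor second (1 semitone) above C# lands on the letter D, giving D.

D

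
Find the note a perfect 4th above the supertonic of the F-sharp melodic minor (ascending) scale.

C#

The supertonic of F# melodic minor (ascending) is G#.
A perfect fourth (5 semitones) above G# lands on the letter C, giving C#.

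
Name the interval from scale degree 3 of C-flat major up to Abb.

diminished fourth

Scale degree 3 of Cb major is Eb.
Eb up to Abb: letters E→A make it a fourth; 4 semitones makes it diminished.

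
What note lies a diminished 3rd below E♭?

C#

E down a major third is C, so the target letter is C.
From Eb, a diminished third is 2 semitones down: C#.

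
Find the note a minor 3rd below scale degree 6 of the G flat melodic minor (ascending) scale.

Scale degree 6 of Gb melodic minor (ascending) is Eb.
A minor third (3 semitones) below Eb lands on the letter C, giving C.

C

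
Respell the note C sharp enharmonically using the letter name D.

Db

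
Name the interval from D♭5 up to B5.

augmented sixth

The letter names run D→B, a span of 5 letter steps, so the interval is some kind of sixth.
Db to B is 10 semitones. A major sixth is 9, so 10 makes it augmented.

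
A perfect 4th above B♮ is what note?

E

B up a perfect fourth is E, so the target letter is E.
From B, a perfect fourth is 5 semitones up: E.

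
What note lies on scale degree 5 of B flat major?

Degree 5 takes the letter 4 steps above B, which is F.
In major, degree 5 sits 7 semitones above the tonic. Bb + 7 semitones is pitch class 5, spelled on F as F.

F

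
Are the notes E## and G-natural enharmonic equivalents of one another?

Two spellings are enharmonically equivalent only if they share a pitch class.
Here E## → 6, G → 7; 6 ≠ 7, so they are not.

No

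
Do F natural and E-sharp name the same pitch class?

F is pitch class 5; E# is pitch class 5.
All spellings map to pitch class 5, so they are enharmonically equivalent.

Yes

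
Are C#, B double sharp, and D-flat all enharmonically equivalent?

C# is pitch class 1; B## is pitch class 1; Db is pitch class 1.
All spellings map to pitch class 1, so they are enharmonically equivalent.

Yes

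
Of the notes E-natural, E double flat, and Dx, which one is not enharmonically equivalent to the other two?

Ebb

In 12-tone equal temperament, enharmonic equivalents share a pitch class. E is pitch class 4; Ebb is pitch class 2; D## is pitch class 4.
E and D## share pitch class 4, while Ebb is pitch class 2.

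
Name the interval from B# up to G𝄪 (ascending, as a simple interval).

major sixth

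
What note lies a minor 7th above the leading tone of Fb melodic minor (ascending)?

Db

The leading tone of Fb melodic minor (ascending) is Eb.
A minor seventh (10 semitones) above Eb lands on the letter D, giving Db.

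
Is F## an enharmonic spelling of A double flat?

Yes

F## = pitch class 7 and Abb = pitch class 7 — the same pitch class, so they are enharmonic equivalents.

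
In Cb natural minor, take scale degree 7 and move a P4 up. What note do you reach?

Ebb

Scale degree 7 of Cb natural minor is Bbb.
A perfect fourth (5 semitones) above Bbb lands on the letter E, giving Ebb.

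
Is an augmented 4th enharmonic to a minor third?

An augmented fourth spans 6 semitones; a minor third spans 3.
The spans differ, so they are not enharmonic equivalents.

No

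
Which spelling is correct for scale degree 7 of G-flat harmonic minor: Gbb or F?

Each scale degree takes a distinct letter name. Degree 7 of a scale on G must use the letter F.
F and Gbb are enharmonically the same pitch, but only F uses the letter F, so it is the correct spelling here.

F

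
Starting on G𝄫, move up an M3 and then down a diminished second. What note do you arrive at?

A

A major third up from Gbb is Bbb (letter B, 4 semitones up).
A diminished second down from Bbb is A (letter A, 0 semitones down).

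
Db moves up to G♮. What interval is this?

Counting letters D–E–F–G gives a fourth.
Db→G = 6 semitones, 1 wider than the perfect fourth (5), so augmented.

augmented fourth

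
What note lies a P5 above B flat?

F

A fifth above B lands on the letter F.
A perfect fifth spans 7 semitones, so Bb moves to pitch class 5. On the letter F that is F.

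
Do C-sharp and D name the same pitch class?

No

Two spellings are enharmonically equivalent only if they share a pitch class.
Here C# → 1, D → 2; 1 ≠ 2, so they are not.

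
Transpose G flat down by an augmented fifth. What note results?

G down a perfect fifth is C, so the target letter is C.
From Gb, an augmented fifth is 8 semitones down: Cbb.

Cbb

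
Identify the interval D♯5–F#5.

minor third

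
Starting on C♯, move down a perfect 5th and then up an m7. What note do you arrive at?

E

A perfect fifth down from C# is F# (letter F, 7 semitones down).
A minor seventh up from F# is E (letter E, 10 semitones up).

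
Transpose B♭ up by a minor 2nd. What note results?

A second above B lands on the letter C.
A minor second spans 1 semitone, so Bb moves to pitch class 11. On the letter C that is Cb.

Cb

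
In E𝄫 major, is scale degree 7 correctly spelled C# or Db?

Db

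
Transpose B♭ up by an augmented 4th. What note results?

A fourth above B lands on the letter E.
An augmented fourth spans 6 semitones, so Bb moves to pitch class 4. On the letter E that is E.

E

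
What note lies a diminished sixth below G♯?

A sixth below G lands on the letter B.
A diminished sixth spans 7 semitones, so G# moves to pitch class 1. On the letter B that is B##.

B##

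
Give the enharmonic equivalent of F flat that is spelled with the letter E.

E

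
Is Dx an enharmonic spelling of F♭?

D## is pitch class 4; Fb is pitch class 4.
All spellings map to pitch class 4, so they are enharmonically equivalent.

Yes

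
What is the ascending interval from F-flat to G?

augmented second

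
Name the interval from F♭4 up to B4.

doubly augmented fourth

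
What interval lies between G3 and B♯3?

augmented third

Counting letters G–A–B gives a third.
G→B# = 5 semitones, 1 wider than the major third (4), so augmented.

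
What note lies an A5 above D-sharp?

D up a perfect fifth is A, so the target letter is A.
From D#, an augmented fifth is 8 semitones up: A##.

A##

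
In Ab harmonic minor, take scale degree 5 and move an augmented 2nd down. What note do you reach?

Dbb

Scale degree 5 of Ab harmonic minor is Eb.
An augmented second (3 semitones) below Eb lands on the letter D, giving Dbb.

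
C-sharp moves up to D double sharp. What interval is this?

augmented second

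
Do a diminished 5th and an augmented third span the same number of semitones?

A diminished fifth spans 6 semitones; an augmented third spans 5.
The spans differ, so they are not enharmonic equivalents.

No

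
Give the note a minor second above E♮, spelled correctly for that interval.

F

A second above E lands on the letter F.
A minor second spans 1 semitone, so E moves to pitch class 5. On the letter F that is F.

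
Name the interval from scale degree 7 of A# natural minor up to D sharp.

perfect fifth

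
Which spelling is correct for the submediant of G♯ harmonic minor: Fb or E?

E

Each scale degree takes a distinct letter name. Degree 6 of a scale on G must use the letter E.
E and Fb are enharmonically the same pitch, but only E uses the letter E, so it is the correct spelling here.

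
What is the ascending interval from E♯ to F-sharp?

The letter names run E→F, a span of 1 letter step, so the interval is some kind of second.
E# to F# is 1 semitone. A major second is 2, so 1 makes it minor.

minor second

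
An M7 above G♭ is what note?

A seventh above G lands on the letter F.
A major seventh spans 11 semitones, so Gb moves to pitch class 5. On the letter F that is F.

F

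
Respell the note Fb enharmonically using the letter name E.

Plain E sits at the same pitch as Fb, so on the letter E the same pitch needs a natural: E.

E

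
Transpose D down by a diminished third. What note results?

A third below D lands on the letter B.
A diminished third spans 2 semitones, so D moves to pitch class 0. On the letter B that is B#.

B#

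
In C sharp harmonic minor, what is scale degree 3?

E

Degree 3 takes the letter 2 steps above C, which is E.
In harmonic minor, degree 3 sits 3 semitones above the tonic. C# + 3 semitones is pitch class 4, spelled on E as E.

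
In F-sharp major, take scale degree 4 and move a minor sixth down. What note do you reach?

D#

Scale degree 4 of F# major is B.
A minor sixth (8 semitones) below B lands on the letter D, giving D#.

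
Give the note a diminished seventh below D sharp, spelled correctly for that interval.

D down a major seventh is Eb, so the target letter is E.
From D#, a diminished seventh is 9 semitones down: E##.

E##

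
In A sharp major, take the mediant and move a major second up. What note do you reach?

D##

The mediant of A# major is C##.
A major second (2 semitones) above C## lands on the letter D, giving D##.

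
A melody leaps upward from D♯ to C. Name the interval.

diminished seventh

Counting letters D–E–F–G–A–B–C gives a seventh.
D#→C = 9 semitones, 2 narrower than the major seventh (11), so diminished.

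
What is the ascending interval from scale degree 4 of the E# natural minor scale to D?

Scale degree 4 of E# natural minor is A#.
A# up to D: letters A→D make it a fourth; 4 semitones makes it diminished.

diminished fourth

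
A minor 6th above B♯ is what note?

G#

B up a major sixth is G#, so the target letter is G.
From B#, a minor sixth is 8 semitones up: G#.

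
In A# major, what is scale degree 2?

B#

The A# major scale runs A# B# C## D# E# F## G##.
Degree 2 is B#.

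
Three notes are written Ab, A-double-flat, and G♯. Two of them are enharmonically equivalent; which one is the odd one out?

In 12-tone equal temperament, enharmonic equivalents share a pitch class. Ab is pitch class 8; Abb is pitch class 7; G# is pitch class 8.
Ab and G# share pitch class 8, while Abb is pitch class 7.

Abb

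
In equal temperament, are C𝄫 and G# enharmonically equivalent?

No

Two spellings are enharmonically equivalent only if they share a pitch class.
Here Cbb → 10, G# → 8; 8 ≠ 10, so they are not.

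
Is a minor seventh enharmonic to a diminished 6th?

No

A minor seventh spans 10 semitones; a diminished sixth spans 7.
The spans differ, so they are not enharmonic equivalents.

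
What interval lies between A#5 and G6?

The letter names run A→G, a span of 6 letter steps, so the interval is some kind of seventh.
A# to G is 9 semitones. A major seventh is 11, so 9 makes it diminished.

diminished seventh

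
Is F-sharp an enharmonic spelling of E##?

Yes

F# is pitch class 6; E## is pitch class 6.
All spellings map to pitch class 6, so they are enharmonically equivalent.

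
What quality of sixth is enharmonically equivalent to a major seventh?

doubly augmented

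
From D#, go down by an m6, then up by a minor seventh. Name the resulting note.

A minor sixth down from D# is F## (letter F, 8 semitones down).
A minor seventh up from F## is E# (letter E, 10 semitones up).

E#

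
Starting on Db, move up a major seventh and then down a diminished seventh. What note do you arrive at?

A major seventh up from Db is C (letter C, 11 semitones up).
A diminished seventh down from C is D# (letter D, 9 semitones down).

D#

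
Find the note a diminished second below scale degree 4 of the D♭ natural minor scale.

Scale degree 4 of Db natural minor is Gb.
A diminished second (0 semitones) below Gb lands on the letter F, giving F#.

F#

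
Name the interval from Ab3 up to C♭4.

The letter names run A→C, a span of 2 letter steps, so the interval is some kind of third.
Ab to Cb is 3 semitones. A major third is 4, so 3 makes it minor.

minor third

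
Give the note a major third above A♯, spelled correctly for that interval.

C##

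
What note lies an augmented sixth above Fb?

A sixth above F lands on the letter D.
An augmented sixth spans 10 semitones, so Fb moves to pitch class 2. On the letter D that is D.

D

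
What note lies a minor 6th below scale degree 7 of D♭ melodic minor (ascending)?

E

Scale degree 7 of Db melodic minor (ascending) is C.
A minor sixth (8 semitones) below C lands on the letter E, giving E.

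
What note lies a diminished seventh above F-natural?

A seventh above F lands on the letter E.
A diminished seventh spans 9 semitones, so F moves to pitch class 2. On the letter E that is Ebb.

Ebb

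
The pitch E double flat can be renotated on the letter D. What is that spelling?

D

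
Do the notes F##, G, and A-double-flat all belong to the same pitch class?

Yes

F## is pitch class 7; G is pitch class 7; Abb is pitch class 7.
All spellings map to pitch class 7, so they are enharmonically equivalent.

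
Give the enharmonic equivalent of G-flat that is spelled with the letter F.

F#

Gb is pitch class 6. The letter F alone is pitch class 5.
To reach pitch class 6 from F requires an offset of +1 semitone, i.e. sharp: F#.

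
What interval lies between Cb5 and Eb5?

major third

The letter names run C→E, a span of 2 letter steps, so the interval is some kind of third.
Cb to Eb is 4 semitones. A major third is 4, so 4 makes it major.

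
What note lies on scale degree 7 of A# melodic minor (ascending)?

The A# melodic minor (ascending) scale runs A# B# C# D# E# F## G##.
Degree 7 is G##.

G##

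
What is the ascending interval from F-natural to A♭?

The letter names run F→A, a span of 2 letter steps, so the interval is some kind of third.
F to Ab is 3 semitones. A major third is 4, so 3 makes it minor.

minor third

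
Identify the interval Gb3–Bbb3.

minor third

The letter names run G→B, a span of 2 letter steps, so the interval is some kind of third.
Gb to Bbb is 3 semitones. A major third is 4, so 3 makes it minor.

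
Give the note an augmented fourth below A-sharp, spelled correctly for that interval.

E

A fourth below A lands on the letter E.
An augmented fourth spans 6 semitones, so A# moves to pitch class 4. On the letter E that is E.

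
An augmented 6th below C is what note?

Ebb

C down a major sixth is Eb, so the target letter is E.
From C, an augmented sixth is 10 semitones down: Ebb.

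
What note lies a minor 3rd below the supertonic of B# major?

A##

The supertonic of B# major is C##.
A minor third (3 semitones) below C## lands on the letter A, giving A##.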